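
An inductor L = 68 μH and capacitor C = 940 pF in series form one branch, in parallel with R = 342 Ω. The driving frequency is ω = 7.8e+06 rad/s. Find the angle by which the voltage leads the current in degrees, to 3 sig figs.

X_L = ωL = 530 Ω
X_C = 1/(ωC) = 136 Ω
Branch 1: Z₁ = R = 342 Ω
Branch 2 (series LC): Z₂ = j(X_L − X_C) = j394 Ω
Parallel: Z = Z₁Z₂/(Z₁+Z₂), |Z| = 258 Ω, ∠Z = 41.0°

41.0°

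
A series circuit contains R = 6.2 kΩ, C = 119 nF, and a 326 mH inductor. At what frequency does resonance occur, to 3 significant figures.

ω₀ = 1/√(LC) = 1/√(0.326 × 1.19e-07) = 5077 rad/s
f₀ = ω₀/(2π) = 808 Hz

808 Hz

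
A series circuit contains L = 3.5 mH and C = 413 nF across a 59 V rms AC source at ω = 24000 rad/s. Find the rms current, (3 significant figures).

3.49 A

X_L = ωL = 84.0 Ω
X_C = 1/(ωC) = 101 Ω
Net reactance X = X_L − X_C = -16.9 Ω
Z = − j16.9 Ω
|Z| = √(0² + 16.9²) = 16.9 Ω
I = V/|Z| = 59/16.9 = 3.49 A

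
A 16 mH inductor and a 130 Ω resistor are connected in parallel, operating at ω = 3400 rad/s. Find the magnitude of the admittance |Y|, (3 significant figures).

X_L = ωL = 54.4 Ω
Parallel: admittances add. Y = 1/R + 1/(jωL)
Y = (0.00769 − j0.0184) S
|Y| = 0.0199 S → |Z| = 1/|Y| = 50.2 Ω, ∠Z = −∠Y = 67.3°

19.9 mS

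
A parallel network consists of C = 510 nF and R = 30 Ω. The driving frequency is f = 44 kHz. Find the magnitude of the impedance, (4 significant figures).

6.902 Ω

ω = 2πf = 276500 rad/s
X_C = 1/(ωC) = 7.092 Ω
Parallel: admittances add. Y = 1/R + jωC
Y = (0.03333 + j0.1410) S
|Y| = 0.1449 S → |Z| = 1/|Y| = 6.902 Ω, ∠Z = −∠Y = -76.70°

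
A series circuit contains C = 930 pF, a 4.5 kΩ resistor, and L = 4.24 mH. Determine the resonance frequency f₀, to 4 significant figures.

ω₀ = 1/√(LC) = 1/√(0.00424 × 9.3e-10) = 503600 rad/s
f₀ = ω₀/(2π) = 80.15 kHz

80.15 kHz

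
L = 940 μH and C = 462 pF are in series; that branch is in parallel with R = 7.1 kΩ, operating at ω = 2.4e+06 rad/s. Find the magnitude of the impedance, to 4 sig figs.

1330 Ω

X_L = ωL = 2256 Ω
X_C = 1/(ωC) = 901.9 Ω
Branch 1: Z₁ = R = 7100 Ω
Branch 2 (series LC): Z₂ = j(X_L − X_C) = j1354 Ω
Parallel: Z = Z₁Z₂/(Z₁+Z₂), |Z| = 1330 Ω, ∠Z = 79.20°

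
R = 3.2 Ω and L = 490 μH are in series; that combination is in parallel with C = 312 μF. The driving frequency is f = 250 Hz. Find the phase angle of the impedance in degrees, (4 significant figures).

-54.82°

ω = 2πf = 1571 rad/s
X_L = ωL = 0.7697 Ω
X_C = 1/(ωC) = 2.040 Ω
Branch 1 (R+jX_L): Z₁ = 3.200 + j0.7697 Ω, |Z₁| = 3.291 Ω
Branch 2 (−jX_C): Z₂ = −j2.040 Ω
Parallel: Z = Z₁Z₂/(Z₁+Z₂), |Z| = 1.950 Ω, ∠Z = -54.82°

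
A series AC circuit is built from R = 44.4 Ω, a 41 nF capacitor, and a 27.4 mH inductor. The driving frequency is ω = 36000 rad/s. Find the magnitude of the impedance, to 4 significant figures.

312.1 Ω

X_L = ωL = 986.4 Ω
X_C = 1/(ωC) = 677.5 Ω
Net reactance X = X_L − X_C = 308.9 Ω
Z = 44.40 + j308.9 Ω
|Z| = √(44.40² + 308.9²) = 312.1 Ω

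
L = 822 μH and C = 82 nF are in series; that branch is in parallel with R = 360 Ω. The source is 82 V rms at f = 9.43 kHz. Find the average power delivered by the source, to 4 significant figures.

ω = 2πf = 59250 rad/s
X_L = ωL = 48.70 Ω
X_C = 1/(ωC) = 205.8 Ω
Branch 1: Z₁ = R = 360.0 Ω
Branch 2 (series LC): Z₂ = j(X_L − X_C) = −j157.1 Ω
Parallel: Z = Z₁Z₂/(Z₁+Z₂), |Z| = 144.0 Ω, ∠Z = -66.42°
I = V/|Z| = 569.4 mA
P = VI cos φ = 82 × 0.5694 × cos(-66.42°) = 18.68 W

18.68 W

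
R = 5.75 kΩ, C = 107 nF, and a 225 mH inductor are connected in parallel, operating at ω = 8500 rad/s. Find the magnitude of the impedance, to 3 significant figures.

X_L = ωL = 1910 Ω
X_C = 1/(ωC) = 1100 Ω
Parallel: admittances add. Y = 1/R + 1/(jωL) + jωC
Y = (0.000174 + j0.000387) S
|Y| = 0.000424 S → |Z| = 1/|Y| = 2360 Ω, ∠Z = −∠Y = -65.8°

2360 Ω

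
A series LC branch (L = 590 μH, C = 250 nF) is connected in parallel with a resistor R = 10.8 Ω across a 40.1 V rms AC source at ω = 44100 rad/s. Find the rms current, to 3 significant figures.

3.76 A

X_L = ωL = 26.0 Ω
X_C = 1/(ωC) = 90.7 Ω
Branch 1: Z₁ = R = 10.8 Ω
Branch 2 (series LC): Z₂ = j(X_L − X_C) = −j64.7 Ω
Parallel: Z = Z₁Z₂/(Z₁+Z₂), |Z| = 10.7 Ω, ∠Z = -9.48°
I = V/|Z| = 40.1/10.7 = 3.76 A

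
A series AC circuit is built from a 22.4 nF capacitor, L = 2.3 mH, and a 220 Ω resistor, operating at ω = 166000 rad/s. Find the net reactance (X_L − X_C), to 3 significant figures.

X_L = ωL = 382 Ω
X_C = 1/(ωC) = 269 Ω
X = 382 − 269 = 113 Ω

113 Ω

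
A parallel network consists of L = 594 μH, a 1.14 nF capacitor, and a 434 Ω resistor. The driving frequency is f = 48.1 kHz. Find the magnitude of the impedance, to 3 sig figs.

175 Ω

ω = 2πf = 302200 rad/s
X_L = ωL = 180 Ω
X_C = 1/(ωC) = 2900 Ω
Parallel: admittances add. Y = 1/R + 1/(jωL) + jωC
Y = (0.00230 − j0.00523) S
|Y| = 0.00571 S → |Z| = 1/|Y| = 175 Ω, ∠Z = −∠Y = 66.2°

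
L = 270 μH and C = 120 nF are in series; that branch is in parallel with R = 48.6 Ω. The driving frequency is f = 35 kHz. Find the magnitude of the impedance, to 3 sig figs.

19.6 Ω

ω = 2πf = 219900 rad/s
X_L = ωL = 59.4 Ω
X_C = 1/(ωC) = 37.9 Ω
Branch 1: Z₁ = R = 48.6 Ω
Branch 2 (series LC): Z₂ = j(X_L − X_C) = j21.5 Ω
Parallel: Z = Z₁Z₂/(Z₁+Z₂), |Z| = 19.6 Ω, ∠Z = 66.2°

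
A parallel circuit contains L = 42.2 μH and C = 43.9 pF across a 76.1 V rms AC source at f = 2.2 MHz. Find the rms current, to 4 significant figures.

ω = 2πf = 1.382e+07 rad/s
X_L = ωL = 583.3 Ω
X_C = 1/(ωC) = 1648 Ω
Parallel: admittances add. Y = 1/(jωL) + jωC
Y = (0 − j0.001107) S
|Y| = 0.001107 S → |Z| = 1/|Y| = 903.0 Ω, ∠Z = −∠Y = 90.00°
I = V/|Z| = 76.1/903.0 = 84.28 mA

84.28 mA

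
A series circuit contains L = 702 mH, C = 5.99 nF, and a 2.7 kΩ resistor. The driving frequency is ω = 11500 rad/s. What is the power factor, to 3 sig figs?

X_L = ωL = 8070 Ω
X_C = 1/(ωC) = 14500 Ω
Net reactance X = X_L − X_C = -6440 Ω
Z = 2700 − j6440 Ω
|Z| = √(2700² + 6440²) = 6990 Ω
∠Z = arctan(-6440/2700) = -67.3°
cos φ = cos(-67.3°) = 0.386

0.386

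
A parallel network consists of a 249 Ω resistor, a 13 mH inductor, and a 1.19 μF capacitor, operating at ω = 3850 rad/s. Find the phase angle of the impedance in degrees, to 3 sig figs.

X_L = ωL = 50.0 Ω
X_C = 1/(ωC) = 218 Ω
Parallel: admittances add. Y = 1/R + 1/(jωL) + jωC
Y = (0.00402 − j0.0154) S
|Y| = 0.0159 S → |Z| = 1/|Y| = 62.8 Ω, ∠Z = −∠Y = 75.4°

75.4°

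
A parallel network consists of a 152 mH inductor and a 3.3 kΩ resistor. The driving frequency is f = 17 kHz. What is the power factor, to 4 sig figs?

ω = 2πf = 106800 rad/s
X_L = ωL = 16240 Ω
Parallel: admittances add. Y = 1/R + 1/(jωL)
Y = (0.0003030 − j6.159e-05) S
|Y| = 0.0003092 S → |Z| = 1/|Y| = 3234 Ω, ∠Z = −∠Y = 11.49°
cos φ = cos(11.49°) = 0.9800

0.9800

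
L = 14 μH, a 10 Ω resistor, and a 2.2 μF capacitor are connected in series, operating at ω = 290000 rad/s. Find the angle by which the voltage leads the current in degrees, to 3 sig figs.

X_L = ωL = 4.06 Ω
X_C = 1/(ωC) = 1.57 Ω
Net reactance X = X_L − X_C = 2.49 Ω
Z = 10.0 + j2.49 Ω
|Z| = √(10.0² + 2.49²) = 10.3 Ω
∠Z = arctan(2.49/10.0) = 14.0°

14.0°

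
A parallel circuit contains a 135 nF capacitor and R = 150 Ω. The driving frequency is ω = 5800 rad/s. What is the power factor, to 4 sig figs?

0.9932

X_C = 1/(ωC) = 1277 Ω
Parallel: admittances add. Y = 1/R + jωC
Y = (0.006667 + j0.0007830) S
|Y| = 0.006712 S → |Z| = 1/|Y| = 149.0 Ω, ∠Z = −∠Y = -6.699°
cos φ = cos(-6.699°) = 0.9932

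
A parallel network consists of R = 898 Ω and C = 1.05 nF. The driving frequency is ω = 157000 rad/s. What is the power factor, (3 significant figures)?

0.989

X_C = 1/(ωC) = 6070 Ω
Parallel: admittances add. Y = 1/R + jωC
Y = (0.00111 + j0.000165) S
|Y| = 0.00113 S → |Z| = 1/|Y| = 888 Ω, ∠Z = −∠Y = -8.42°
cos φ = cos(-8.42°) = 0.989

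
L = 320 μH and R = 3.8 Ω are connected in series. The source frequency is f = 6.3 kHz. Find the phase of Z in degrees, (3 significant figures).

ω = 2πf = 39580 rad/s
X_L = ωL = 12.7 Ω
Z = 3.80 + j12.7 Ω
|Z| = √(3.80² + 12.7²) = 13.2 Ω
∠Z = arctan(12.7/3.80) = 73.3°

73.3°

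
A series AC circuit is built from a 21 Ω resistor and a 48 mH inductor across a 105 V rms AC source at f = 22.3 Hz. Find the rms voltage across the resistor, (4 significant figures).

ω = 2πf = 140.1 rad/s
X_L = ωL = 6.726 Ω
Z = 21.00 + j6.726 Ω
|Z| = √(21.00² + 6.726²) = 22.05 Ω
I = V/|Z| = 4.762 A
V_R = I·|Z_R| = 4.762 × 21.00 = 100.0 V

100.0 V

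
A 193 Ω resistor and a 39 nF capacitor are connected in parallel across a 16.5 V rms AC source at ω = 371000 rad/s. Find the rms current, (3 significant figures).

254 mA

X_C = 1/(ωC) = 69.1 Ω
Parallel: admittances add. Y = 1/R + jωC
Y = (0.00518 + j0.0145) S
|Y| = 0.0154 S → |Z| = 1/|Y| = 65.1 Ω, ∠Z = −∠Y = -70.3°
I = V/|Z| = 16.5/65.1 = 254 mA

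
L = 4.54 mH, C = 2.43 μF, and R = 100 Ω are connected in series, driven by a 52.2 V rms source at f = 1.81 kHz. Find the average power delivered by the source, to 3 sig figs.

26.6 W

ω = 2πf = 11370 rad/s
X_L = ωL = 51.6 Ω
X_C = 1/(ωC) = 36.2 Ω
Net reactance X = X_L − X_C = 15.4 Ω
Z = 100 + j15.4 Ω
|Z| = √(100² + 15.4²) = 101 Ω
∠Z = arctan(15.4/100) = 8.78°
I = V/|Z| = 516 mA
P = VI cos φ = 52.2 × 0.516 × cos(8.78°) = 26.6 W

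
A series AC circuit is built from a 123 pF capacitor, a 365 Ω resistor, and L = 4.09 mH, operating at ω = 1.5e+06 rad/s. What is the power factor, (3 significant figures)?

0.455

X_L = ωL = 6140 Ω
X_C = 1/(ωC) = 5420 Ω
Net reactance X = X_L − X_C = 715 Ω
Z = 365 + j715 Ω
|Z| = √(365² + 715²) = 803 Ω
∠Z = arctan(715/365) = 63.0°
cos φ = cos(63.0°) = 0.455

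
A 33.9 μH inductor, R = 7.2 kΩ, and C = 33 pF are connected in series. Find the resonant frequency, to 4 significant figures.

ω₀ = 1/√(LC) = 1/√(3.39e-05 × 3.3e-11) = 2.99e+07 rad/s
f₀ = ω₀/(2π) = 4.758 MHz

4.758 MHz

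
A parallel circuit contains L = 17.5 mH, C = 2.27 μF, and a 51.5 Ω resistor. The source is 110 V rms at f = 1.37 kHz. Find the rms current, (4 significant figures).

2.564 A

ω = 2πf = 8608 rad/s
X_L = ωL = 150.6 Ω
X_C = 1/(ωC) = 51.18 Ω
Parallel: admittances add. Y = 1/R + 1/(jωL) + jωC
Y = (0.01942 + j0.01290) S
|Y| = 0.02331 S → |Z| = 1/|Y| = 42.89 Ω, ∠Z = −∠Y = -33.60°
I = V/|Z| = 110/42.89 = 2.564 A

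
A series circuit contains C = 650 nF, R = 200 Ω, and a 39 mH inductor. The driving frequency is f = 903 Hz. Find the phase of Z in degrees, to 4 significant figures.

ω = 2πf = 5674 rad/s
X_L = ωL = 221.3 Ω
X_C = 1/(ωC) = 271.2 Ω
Net reactance X = X_L − X_C = -49.88 Ω
Z = 200.0 − j49.88 Ω
|Z| = √(200.0² + 49.88²) = 206.1 Ω
∠Z = arctan(-49.88/200.0) = -14.00°

-14.00°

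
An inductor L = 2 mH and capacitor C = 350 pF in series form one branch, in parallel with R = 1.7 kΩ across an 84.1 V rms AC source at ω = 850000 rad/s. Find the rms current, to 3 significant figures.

X_L = ωL = 1700 Ω
X_C = 1/(ωC) = 3360 Ω
Branch 1: Z₁ = R = 1700 Ω
Branch 2 (series LC): Z₂ = j(X_L − X_C) = −j1660 Ω
Parallel: Z = Z₁Z₂/(Z₁+Z₂), |Z| = 1190 Ω, ∠Z = -45.7°
I = V/|Z| = 84.1/1190 = 70.8 mA

70.8 mA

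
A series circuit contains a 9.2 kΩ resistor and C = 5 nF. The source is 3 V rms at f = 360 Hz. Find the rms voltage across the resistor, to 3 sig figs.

ω = 2πf = 2262 rad/s
X_C = 1/(ωC) = 88400 Ω
Z = 9200 − j88400 Ω
|Z| = √(9200² + 88400²) = 88900 Ω
I = V/|Z| = 33.7 μA
V_R = I·|Z_R| = 3.37e-05 × 9200 = 0.310 V

0.310 V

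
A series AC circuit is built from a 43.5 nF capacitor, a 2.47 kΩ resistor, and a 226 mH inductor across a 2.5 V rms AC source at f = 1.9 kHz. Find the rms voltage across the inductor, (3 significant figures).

ω = 2πf = 11940 rad/s
X_L = ωL = 2700 Ω
X_C = 1/(ωC) = 1930 Ω
Net reactance X = X_L − X_C = 772 Ω
Z = 2470 + j772 Ω
|Z| = √(2470² + 772²) = 2590 Ω
I = V/|Z| = 966 μA
V_L = I·|Z_L| = 0.000966 × 2700 = 2.61 V

2.61 V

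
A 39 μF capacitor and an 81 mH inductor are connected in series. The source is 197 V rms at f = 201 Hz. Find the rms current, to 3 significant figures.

ω = 2πf = 1263 rad/s
X_L = ωL = 102 Ω
X_C = 1/(ωC) = 20.3 Ω
Net reactance X = X_L − X_C = 82.0 Ω
Z = j82.0 Ω
|Z| = √(0² + 82.0²) = 82.0 Ω
I = V/|Z| = 197/82.0 = 2.40 A

2.40 A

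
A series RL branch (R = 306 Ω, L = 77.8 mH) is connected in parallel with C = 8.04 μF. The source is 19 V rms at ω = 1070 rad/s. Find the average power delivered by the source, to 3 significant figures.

X_L = ωL = 83.2 Ω
X_C = 1/(ωC) = 116 Ω
Branch 1 (R+jX_L): Z₁ = 306 + j83.2 Ω, |Z₁| = 317 Ω
Branch 2 (−jX_C): Z₂ = −j116 Ω
Parallel: Z = Z₁Z₂/(Z₁+Z₂), |Z| = 120 Ω, ∠Z = -68.6°
I = V/|Z| = 159 mA
P = VI cos φ = 19 × 0.159 × cos(-68.6°) = 1.10 W

1.10 W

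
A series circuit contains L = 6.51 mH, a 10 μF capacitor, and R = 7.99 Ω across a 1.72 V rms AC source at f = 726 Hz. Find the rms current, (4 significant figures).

154.3 mA

ω = 2πf = 4562 rad/s
X_L = ωL = 29.70 Ω
X_C = 1/(ωC) = 21.92 Ω
Net reactance X = X_L − X_C = 7.774 Ω
Z = 7.990 + j7.774 Ω
|Z| = √(7.990² + 7.774²) = 11.15 Ω
I = V/|Z| = 1.72/11.15 = 154.3 mA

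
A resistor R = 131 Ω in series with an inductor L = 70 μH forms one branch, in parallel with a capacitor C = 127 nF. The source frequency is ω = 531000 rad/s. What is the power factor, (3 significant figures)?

X_L = ωL = 37.2 Ω
X_C = 1/(ωC) = 14.8 Ω
Branch 1 (R+jX_L): Z₁ = 131 + j37.2 Ω, |Z₁| = 136 Ω
Branch 2 (−jX_C): Z₂ = −j14.8 Ω
Parallel: Z = Z₁Z₂/(Z₁+Z₂), |Z| = 15.2 Ω, ∠Z = -83.8°
cos φ = cos(-83.8°) = 0.107

0.107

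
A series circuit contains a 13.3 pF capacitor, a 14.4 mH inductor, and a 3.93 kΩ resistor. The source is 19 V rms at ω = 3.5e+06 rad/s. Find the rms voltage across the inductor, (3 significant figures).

32.8 V

X_L = ωL = 50400 Ω
X_C = 1/(ωC) = 21500 Ω
Net reactance X = X_L − X_C = 28900 Ω
Z = 3930 + j28900 Ω
|Z| = √(3930² + 28900²) = 29200 Ω
I = V/|Z| = 651 μA
V_L = I·|Z_L| = 0.000651 × 50400 = 32.8 V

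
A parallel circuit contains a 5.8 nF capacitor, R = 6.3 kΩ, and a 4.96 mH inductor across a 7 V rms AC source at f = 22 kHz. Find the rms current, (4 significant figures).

ω = 2πf = 138200 rad/s
X_L = ωL = 685.6 Ω
X_C = 1/(ωC) = 1247 Ω
Parallel: admittances add. Y = 1/R + 1/(jωL) + jωC
Y = (0.0001587 − j0.0006568) S
|Y| = 0.0006757 S → |Z| = 1/|Y| = 1480 Ω, ∠Z = −∠Y = 76.41°
I = V/|Z| = 7/1480 = 4.730 mA

4.730 mA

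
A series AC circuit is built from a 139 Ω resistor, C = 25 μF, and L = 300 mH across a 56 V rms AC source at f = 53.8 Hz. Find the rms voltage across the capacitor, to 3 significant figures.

47.3 V

ω = 2πf = 338.0 rad/s
X_L = ωL = 101 Ω
X_C = 1/(ωC) = 118 Ω
Net reactance X = X_L − X_C = -16.9 Ω
Z = 139 − j16.9 Ω
|Z| = √(139² + 16.9²) = 140 Ω
I = V/|Z| = 400 mA
V_C = I·|Z_C| = 0.400 × 118 = 47.3 V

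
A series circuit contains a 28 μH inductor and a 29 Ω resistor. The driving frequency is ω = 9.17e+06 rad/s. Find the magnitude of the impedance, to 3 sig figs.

258 Ω

X_L = ωL = 257 Ω
Z = 29.0 + j257 Ω
|Z| = √(29.0² + 257²) = 258 Ω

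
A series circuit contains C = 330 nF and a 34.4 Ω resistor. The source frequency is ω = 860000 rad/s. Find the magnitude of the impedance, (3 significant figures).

X_C = 1/(ωC) = 3.52 Ω
Z = 34.4 − j3.52 Ω
|Z| = √(34.4² + 3.52²) = 34.6 Ω

34.6 Ω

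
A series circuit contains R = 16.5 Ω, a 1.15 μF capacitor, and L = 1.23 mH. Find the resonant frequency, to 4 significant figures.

4.232 kHz

ω₀ = 1/√(LC) = 1/√(0.00123 × 1.15e-06) = 26590 rad/s
f₀ = ω₀/(2π) = 4.232 kHz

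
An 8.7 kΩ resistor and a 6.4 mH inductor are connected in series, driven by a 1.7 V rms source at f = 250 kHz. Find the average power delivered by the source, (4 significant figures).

142.2 μW

ω = 2πf = 1.571e+06 rad/s
X_L = ωL = 10050 Ω
Z = 8700 + j10050 Ω
|Z| = √(8700² + 10050²) = 13290 Ω
∠Z = arctan(10050/8700) = 49.13°
I = V/|Z| = 127.9 μA
P = VI cos φ = 1.7 × 0.0001279 × cos(49.13°) = 142.2 μW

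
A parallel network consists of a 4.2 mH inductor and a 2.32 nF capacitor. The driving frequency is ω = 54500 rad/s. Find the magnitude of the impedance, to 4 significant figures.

235.7 Ω

X_L = ωL = 228.9 Ω
X_C = 1/(ωC) = 7909 Ω
Parallel: admittances add. Y = 1/(jωL) + jωC
Y = (0 − j0.004242) S
|Y| = 0.004242 S → |Z| = 1/|Y| = 235.7 Ω, ∠Z = −∠Y = 90.00°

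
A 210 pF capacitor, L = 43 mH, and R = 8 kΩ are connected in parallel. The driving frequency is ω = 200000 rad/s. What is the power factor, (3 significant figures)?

X_L = ωL = 8600 Ω
X_C = 1/(ωC) = 23800 Ω
Parallel: admittances add. Y = 1/R + 1/(jωL) + jωC
Y = (0.000125 − j7.43e-05) S
|Y| = 0.000145 S → |Z| = 1/|Y| = 6880 Ω, ∠Z = −∠Y = 30.7°
cos φ = cos(30.7°) = 0.860

0.860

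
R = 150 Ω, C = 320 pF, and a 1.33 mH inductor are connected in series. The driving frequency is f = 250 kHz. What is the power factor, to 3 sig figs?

ω = 2πf = 1.571e+06 rad/s
X_L = ωL = 2090 Ω
X_C = 1/(ωC) = 1990 Ω
Net reactance X = X_L − X_C = 99.7 Ω
Z = 150 + j99.7 Ω
|Z| = √(150² + 99.7²) = 180 Ω
∠Z = arctan(99.7/150) = 33.6°
cos φ = cos(33.6°) = 0.833

0.833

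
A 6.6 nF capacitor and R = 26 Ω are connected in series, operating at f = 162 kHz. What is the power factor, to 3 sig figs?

ω = 2πf = 1.018e+06 rad/s
X_C = 1/(ωC) = 149 Ω
Z = 26.0 − j149 Ω
|Z| = √(26.0² + 149²) = 151 Ω
∠Z = arctan(-149/26.0) = -80.1°
cos φ = cos(-80.1°) = 0.172

0.172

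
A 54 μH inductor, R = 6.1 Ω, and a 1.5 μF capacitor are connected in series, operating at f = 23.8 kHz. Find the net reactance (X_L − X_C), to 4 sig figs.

ω = 2πf = 149500 rad/s
X_L = ωL = 8.075 Ω
X_C = 1/(ωC) = 4.458 Ω
X = 8.075 − 4.458 = 3.617 Ω

3.617 Ω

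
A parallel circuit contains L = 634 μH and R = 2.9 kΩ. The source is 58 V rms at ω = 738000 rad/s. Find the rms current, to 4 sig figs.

125.6 mA

X_L = ωL = 467.9 Ω
Parallel: admittances add. Y = 1/R + 1/(jωL)
Y = (0.0003448 − j0.002137) S
|Y| = 0.002165 S → |Z| = 1/|Y| = 461.9 Ω, ∠Z = −∠Y = 80.83°
I = V/|Z| = 58/461.9 = 125.6 mA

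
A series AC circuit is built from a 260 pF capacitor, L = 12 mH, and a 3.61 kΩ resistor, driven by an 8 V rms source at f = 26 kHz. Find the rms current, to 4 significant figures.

365.6 μA

ω = 2πf = 163400 rad/s
X_L = ωL = 1960 Ω
X_C = 1/(ωC) = 23540 Ω
Net reactance X = X_L − X_C = -21580 Ω
Z = 3610 − j21580 Ω
|Z| = √(3610² + 21580²) = 21880 Ω
I = V/|Z| = 8/21880 = 365.6 μA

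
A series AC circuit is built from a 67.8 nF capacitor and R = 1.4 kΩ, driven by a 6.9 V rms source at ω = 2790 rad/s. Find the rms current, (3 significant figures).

1.26 mA

X_C = 1/(ωC) = 5290 Ω
Z = 1400 − j5290 Ω
|Z| = √(1400² + 5290²) = 5470 Ω
I = V/|Z| = 6.9/5470 = 1.26 mA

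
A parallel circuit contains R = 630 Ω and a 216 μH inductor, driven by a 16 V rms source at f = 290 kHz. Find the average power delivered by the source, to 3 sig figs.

406 mW

ω = 2πf = 1.822e+06 rad/s
X_L = ωL = 394 Ω
Parallel: admittances add. Y = 1/R + 1/(jωL)
Y = (0.00159 − j0.00254) S
|Y| = 0.00300 S → |Z| = 1/|Y| = 334 Ω, ∠Z = −∠Y = 58.0°
I = V/|Z| = 47.9 mA
P = VI cos φ = 16 × 0.0479 × cos(58.0°) = 406 mW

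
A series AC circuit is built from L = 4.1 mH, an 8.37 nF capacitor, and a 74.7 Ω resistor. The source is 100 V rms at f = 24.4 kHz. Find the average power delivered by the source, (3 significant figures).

26.4 W

ω = 2πf = 153300 rad/s
X_L = ωL = 629 Ω
X_C = 1/(ωC) = 779 Ω
Net reactance X = X_L − X_C = -151 Ω
Z = 74.7 − j151 Ω
|Z| = √(74.7² + 151²) = 168 Ω
∠Z = arctan(-151/74.7) = -63.6°
I = V/|Z| = 594 mA
P = VI cos φ = 100 × 0.594 × cos(-63.6°) = 26.4 W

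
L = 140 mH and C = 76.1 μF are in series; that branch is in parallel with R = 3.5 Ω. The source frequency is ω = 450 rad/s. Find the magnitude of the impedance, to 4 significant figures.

3.481 Ω

X_L = ωL = 63.00 Ω
X_C = 1/(ωC) = 29.20 Ω
Branch 1: Z₁ = R = 3.500 Ω
Branch 2 (series LC): Z₂ = j(X_L − X_C) = j33.80 Ω
Parallel: Z = Z₁Z₂/(Z₁+Z₂), |Z| = 3.481 Ω, ∠Z = 5.912°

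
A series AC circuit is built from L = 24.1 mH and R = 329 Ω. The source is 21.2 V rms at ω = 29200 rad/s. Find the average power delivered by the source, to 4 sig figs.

X_L = ωL = 703.7 Ω
Z = 329.0 + j703.7 Ω
|Z| = √(329.0² + 703.7²) = 776.8 Ω
∠Z = arctan(703.7/329.0) = 64.94°
I = V/|Z| = 27.29 mA
P = VI cos φ = 21.2 × 0.02729 × cos(64.94°) = 245.0 mW

245.0 mW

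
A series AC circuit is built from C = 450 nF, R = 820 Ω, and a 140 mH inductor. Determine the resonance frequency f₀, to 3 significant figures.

634 Hz

ω₀ = 1/√(LC) = 1/√(0.14 × 4.5e-07) = 3984 rad/s
f₀ = ω₀/(2π) = 634 Hz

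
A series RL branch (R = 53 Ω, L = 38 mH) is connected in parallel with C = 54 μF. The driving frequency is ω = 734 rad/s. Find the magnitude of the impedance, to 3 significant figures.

28.5 Ω

X_L = ωL = 27.9 Ω
X_C = 1/(ωC) = 25.2 Ω
Branch 1 (R+jX_L): Z₁ = 53.0 + j27.9 Ω, |Z₁| = 59.9 Ω
Branch 2 (−jX_C): Z₂ = −j25.2 Ω
Parallel: Z = Z₁Z₂/(Z₁+Z₂), |Z| = 28.5 Ω, ∠Z = -65.1°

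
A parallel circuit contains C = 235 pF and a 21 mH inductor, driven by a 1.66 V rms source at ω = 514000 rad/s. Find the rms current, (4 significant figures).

46.72 μA

X_L = ωL = 10790 Ω
X_C = 1/(ωC) = 8279 Ω
Parallel: admittances add. Y = 1/(jωL) + jωC
Y = (0 + j2.815e-05) S
|Y| = 2.815e-05 S → |Z| = 1/|Y| = 35530 Ω, ∠Z = −∠Y = -90.00°
I = V/|Z| = 1.66/35530 = 46.72 μA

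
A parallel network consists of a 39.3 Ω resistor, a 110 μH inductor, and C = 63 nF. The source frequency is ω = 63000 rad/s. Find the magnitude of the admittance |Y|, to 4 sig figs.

142.6 mS

X_L = ωL = 6.930 Ω
X_C = 1/(ωC) = 252.0 Ω
Parallel: admittances add. Y = 1/R + 1/(jωL) + jωC
Y = (0.02545 − j0.1403) S
|Y| = 0.1426 S → |Z| = 1/|Y| = 7.012 Ω, ∠Z = −∠Y = 79.72°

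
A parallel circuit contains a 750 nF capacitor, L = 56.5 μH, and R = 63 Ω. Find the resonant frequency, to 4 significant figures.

24.45 kHz

ω₀ = 1/√(LC) = 1/√(5.65e-05 × 7.5e-07) = 153600 rad/s
f₀ = ω₀/(2π) = 24.45 kHz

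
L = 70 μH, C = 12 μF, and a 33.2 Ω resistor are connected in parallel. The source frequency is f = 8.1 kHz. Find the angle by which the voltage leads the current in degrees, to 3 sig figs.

-84.8°

ω = 2πf = 50890 rad/s
X_L = ωL = 3.56 Ω
X_C = 1/(ωC) = 1.64 Ω
Parallel: admittances add. Y = 1/R + 1/(jωL) + jωC
Y = (0.0301 + j0.330) S
|Y| = 0.331 S → |Z| = 1/|Y| = 3.02 Ω, ∠Z = −∠Y = -84.8°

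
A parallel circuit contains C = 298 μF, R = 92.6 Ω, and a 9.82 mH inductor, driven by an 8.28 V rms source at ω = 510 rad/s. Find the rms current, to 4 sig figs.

X_L = ωL = 5.008 Ω
X_C = 1/(ωC) = 6.580 Ω
Parallel: admittances add. Y = 1/R + 1/(jωL) + jωC
Y = (0.01080 − j0.04769) S
|Y| = 0.04890 S → |Z| = 1/|Y| = 20.45 Ω, ∠Z = −∠Y = 77.24°
I = V/|Z| = 8.28/20.45 = 404.9 mA

404.9 mA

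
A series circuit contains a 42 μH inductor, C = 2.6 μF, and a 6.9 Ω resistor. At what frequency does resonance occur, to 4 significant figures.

15.23 kHz

ω₀ = 1/√(LC) = 1/√(4.2e-05 × 2.6e-06) = 95690 rad/s
f₀ = ω₀/(2π) = 15.23 kHz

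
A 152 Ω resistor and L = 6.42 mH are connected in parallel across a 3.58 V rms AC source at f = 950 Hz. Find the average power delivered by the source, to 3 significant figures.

ω = 2πf = 5969 rad/s
X_L = ωL = 38.3 Ω
Parallel: admittances add. Y = 1/R + 1/(jωL)
Y = (0.00658 − j0.0261) S
|Y| = 0.0269 S → |Z| = 1/|Y| = 37.2 Ω, ∠Z = −∠Y = 75.8°
I = V/|Z| = 96.3 mA
P = VI cos φ = 3.58 × 0.0963 × cos(75.8°) = 84.3 mW

84.3 mW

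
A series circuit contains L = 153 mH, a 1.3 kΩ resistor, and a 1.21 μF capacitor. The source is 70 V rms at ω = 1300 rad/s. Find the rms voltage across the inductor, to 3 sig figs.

X_L = ωL = 199 Ω
X_C = 1/(ωC) = 636 Ω
Net reactance X = X_L − X_C = -437 Ω
Z = 1300 − j437 Ω
|Z| = √(1300² + 437²) = 1370 Ω
I = V/|Z| = 51.0 mA
V_L = I·|Z_L| = 0.0510 × 199 = 10.2 V

10.2 V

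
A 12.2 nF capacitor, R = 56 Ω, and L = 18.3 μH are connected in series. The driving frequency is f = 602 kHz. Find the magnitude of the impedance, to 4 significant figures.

ω = 2πf = 3.782e+06 rad/s
X_L = ωL = 69.22 Ω
X_C = 1/(ωC) = 21.67 Ω
Net reactance X = X_L − X_C = 47.55 Ω
Z = 56.00 + j47.55 Ω
|Z| = √(56.00² + 47.55²) = 73.46 Ω

73.46 Ω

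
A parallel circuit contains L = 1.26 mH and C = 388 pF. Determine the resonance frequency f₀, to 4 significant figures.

ω₀ = 1/√(LC) = 1/√(0.00126 × 3.88e-10) = 1.43e+06 rad/s
f₀ = ω₀/(2π) = 227.6 kHz

227.6 kHz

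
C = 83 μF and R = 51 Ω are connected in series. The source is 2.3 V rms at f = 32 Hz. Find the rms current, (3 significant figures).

29.2 mA

ω = 2πf = 201.1 rad/s
X_C = 1/(ωC) = 59.9 Ω
Z = 51.0 − j59.9 Ω
|Z| = √(51.0² + 59.9²) = 78.7 Ω
I = V/|Z| = 2.3/78.7 = 29.2 mA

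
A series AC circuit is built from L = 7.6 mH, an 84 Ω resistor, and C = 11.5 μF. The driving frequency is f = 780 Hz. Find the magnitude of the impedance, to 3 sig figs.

86.2 Ω

ω = 2πf = 4901 rad/s
X_L = ωL = 37.2 Ω
X_C = 1/(ωC) = 17.7 Ω
Net reactance X = X_L − X_C = 19.5 Ω
Z = 84.0 + j19.5 Ω
|Z| = √(84.0² + 19.5²) = 86.2 Ω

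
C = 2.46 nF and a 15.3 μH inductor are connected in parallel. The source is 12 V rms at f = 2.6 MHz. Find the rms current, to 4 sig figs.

434.2 mA

ω = 2πf = 1.634e+07 rad/s
X_L = ωL = 249.9 Ω
X_C = 1/(ωC) = 24.88 Ω
Parallel: admittances add. Y = 1/(jωL) + jωC
Y = (0 + j0.03619) S
|Y| = 0.03619 S → |Z| = 1/|Y| = 27.63 Ω, ∠Z = −∠Y = -90.00°
I = V/|Z| = 12/27.63 = 434.2 mA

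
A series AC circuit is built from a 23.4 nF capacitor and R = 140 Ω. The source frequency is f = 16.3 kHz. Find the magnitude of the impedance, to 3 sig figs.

ω = 2πf = 102400 rad/s
X_C = 1/(ωC) = 417 Ω
Z = 140 − j417 Ω
|Z| = √(140² + 417²) = 440 Ω

440 Ω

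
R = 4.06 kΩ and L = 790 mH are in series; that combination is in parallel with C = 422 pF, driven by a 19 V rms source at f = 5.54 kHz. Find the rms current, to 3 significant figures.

ω = 2πf = 34810 rad/s
X_L = ωL = 27500 Ω
X_C = 1/(ωC) = 68100 Ω
Branch 1 (R+jX_L): Z₁ = 4060 + j27500 Ω, |Z₁| = 27800 Ω
Branch 2 (−jX_C): Z₂ = −j68100 Ω
Parallel: Z = Z₁Z₂/(Z₁+Z₂), |Z| = 46400 Ω, ∠Z = 75.9°
I = V/|Z| = 19/46400 = 409 μA

409 μA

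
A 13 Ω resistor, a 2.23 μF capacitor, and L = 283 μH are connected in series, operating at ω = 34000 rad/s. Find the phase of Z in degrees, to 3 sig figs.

-15.3°

X_L = ωL = 9.62 Ω
X_C = 1/(ωC) = 13.2 Ω
Net reactance X = X_L − X_C = -3.57 Ω
Z = 13.0 − j3.57 Ω
|Z| = √(13.0² + 3.57²) = 13.5 Ω
∠Z = arctan(-3.57/13.0) = -15.3°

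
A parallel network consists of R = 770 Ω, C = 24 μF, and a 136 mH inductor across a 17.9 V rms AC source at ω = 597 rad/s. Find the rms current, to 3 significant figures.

X_L = ωL = 81.2 Ω
X_C = 1/(ωC) = 69.8 Ω
Parallel: admittances add. Y = 1/R + 1/(jωL) + jωC
Y = (0.00130 + j0.00201) S
|Y| = 0.00239 S → |Z| = 1/|Y| = 418 Ω, ∠Z = −∠Y = -57.2°
I = V/|Z| = 17.9/418 = 42.9 mA

42.9 mA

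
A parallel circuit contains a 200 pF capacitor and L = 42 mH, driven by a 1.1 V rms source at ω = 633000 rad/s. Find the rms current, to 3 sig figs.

X_L = ωL = 26600 Ω
X_C = 1/(ωC) = 7900 Ω
Parallel: admittances add. Y = 1/(jωL) + jωC
Y = (0 + j8.9e-05) S
|Y| = 8.9e-05 S → |Z| = 1/|Y| = 11200 Ω, ∠Z = −∠Y = -90.0°
I = V/|Z| = 1.1/11200 = 97.9 μA

97.9 μA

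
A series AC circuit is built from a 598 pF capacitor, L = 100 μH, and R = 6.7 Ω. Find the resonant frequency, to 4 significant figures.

650.8 kHz

ω₀ = 1/√(LC) = 1/√(0.0001 × 5.98e-10) = 4.089e+06 rad/s
f₀ = ω₀/(2π) = 650.8 kHz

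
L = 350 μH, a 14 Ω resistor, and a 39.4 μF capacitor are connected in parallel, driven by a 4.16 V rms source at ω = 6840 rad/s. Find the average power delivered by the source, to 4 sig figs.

X_L = ωL = 2.394 Ω
X_C = 1/(ωC) = 3.711 Ω
Parallel: admittances add. Y = 1/R + 1/(jωL) + jωC
Y = (0.07143 − j0.1482) S
|Y| = 0.1645 S → |Z| = 1/|Y| = 6.078 Ω, ∠Z = −∠Y = 64.27°
I = V/|Z| = 684.4 mA
P = VI cos φ = 4.16 × 0.6844 × cos(64.27°) = 1.236 W

1.236 W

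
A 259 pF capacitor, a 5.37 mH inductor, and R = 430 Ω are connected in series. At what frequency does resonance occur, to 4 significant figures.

135.0 kHz

ω₀ = 1/√(LC) = 1/√(0.00537 × 2.59e-10) = 847900 rad/s
f₀ = ω₀/(2π) = 135.0 kHz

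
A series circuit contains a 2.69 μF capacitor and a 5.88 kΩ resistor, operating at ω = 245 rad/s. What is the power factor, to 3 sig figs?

X_C = 1/(ωC) = 1520 Ω
Z = 5880 − j1520 Ω
|Z| = √(5880² + 1520²) = 6070 Ω
∠Z = arctan(-1520/5880) = -14.5°
cos φ = cos(-14.5°) = 0.968

0.968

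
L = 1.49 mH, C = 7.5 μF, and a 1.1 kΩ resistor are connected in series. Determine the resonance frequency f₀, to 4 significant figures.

1.506 kHz

ω₀ = 1/√(LC) = 1/√(0.00149 × 7.5e-06) = 9460 rad/s
f₀ = ω₀/(2π) = 1.506 kHz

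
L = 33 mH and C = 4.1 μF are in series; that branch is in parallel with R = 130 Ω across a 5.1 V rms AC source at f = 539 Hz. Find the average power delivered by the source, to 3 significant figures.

200 mW

ω = 2πf = 3387 rad/s
X_L = ωL = 112 Ω
X_C = 1/(ωC) = 72.0 Ω
Branch 1: Z₁ = R = 130 Ω
Branch 2 (series LC): Z₂ = j(X_L − X_C) = j39.7 Ω
Parallel: Z = Z₁Z₂/(Z₁+Z₂), |Z| = 38.0 Ω, ∠Z = 73.0°
I = V/|Z| = 134 mA
P = VI cos φ = 5.1 × 0.134 × cos(73.0°) = 200 mW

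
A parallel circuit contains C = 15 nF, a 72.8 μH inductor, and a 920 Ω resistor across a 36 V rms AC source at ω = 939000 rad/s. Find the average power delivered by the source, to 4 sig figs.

1.409 W

X_L = ωL = 68.36 Ω
X_C = 1/(ωC) = 71.00 Ω
Parallel: admittances add. Y = 1/R + 1/(jωL) + jωC
Y = (0.001087 − j0.0005436) S
|Y| = 0.001215 S → |Z| = 1/|Y| = 822.8 Ω, ∠Z = −∠Y = 26.57°
I = V/|Z| = 43.75 mA
P = VI cos φ = 36 × 0.04375 × cos(26.57°) = 1.409 W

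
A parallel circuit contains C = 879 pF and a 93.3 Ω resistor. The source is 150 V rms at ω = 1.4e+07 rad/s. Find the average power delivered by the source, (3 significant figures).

241 W

X_C = 1/(ωC) = 81.3 Ω
Parallel: admittances add. Y = 1/R + jωC
Y = (0.0107 + j0.0123) S
|Y| = 0.0163 S → |Z| = 1/|Y| = 61.3 Ω, ∠Z = −∠Y = -48.9°
I = V/|Z| = 2.45 A
P = VI cos φ = 150 × 2.45 × cos(-48.9°) = 241 W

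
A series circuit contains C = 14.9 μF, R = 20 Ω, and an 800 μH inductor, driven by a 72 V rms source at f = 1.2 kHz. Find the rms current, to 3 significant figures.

3.56 A

ω = 2πf = 7540 rad/s
X_L = ωL = 6.03 Ω
X_C = 1/(ωC) = 8.90 Ω
Net reactance X = X_L − X_C = -2.87 Ω
Z = 20.0 − j2.87 Ω
|Z| = √(20.0² + 2.87²) = 20.2 Ω
I = V/|Z| = 72/20.2 = 3.56 A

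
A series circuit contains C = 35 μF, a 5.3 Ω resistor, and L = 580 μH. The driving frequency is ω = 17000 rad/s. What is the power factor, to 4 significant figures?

0.5438

X_L = ωL = 9.860 Ω
X_C = 1/(ωC) = 1.681 Ω
Net reactance X = X_L − X_C = 8.179 Ω
Z = 5.300 + j8.179 Ω
|Z| = √(5.300² + 8.179²) = 9.746 Ω
∠Z = arctan(8.179/5.300) = 57.06°
cos φ = cos(57.06°) = 0.5438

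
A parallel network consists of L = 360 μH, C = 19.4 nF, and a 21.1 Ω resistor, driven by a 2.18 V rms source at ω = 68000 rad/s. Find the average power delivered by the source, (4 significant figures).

X_L = ωL = 24.48 Ω
X_C = 1/(ωC) = 758.0 Ω
Parallel: admittances add. Y = 1/R + 1/(jωL) + jωC
Y = (0.04739 − j0.03953) S
|Y| = 0.06172 S → |Z| = 1/|Y| = 16.20 Ω, ∠Z = −∠Y = 39.83°
I = V/|Z| = 134.5 mA
P = VI cos φ = 2.18 × 0.1345 × cos(39.83°) = 225.2 mW

225.2 mW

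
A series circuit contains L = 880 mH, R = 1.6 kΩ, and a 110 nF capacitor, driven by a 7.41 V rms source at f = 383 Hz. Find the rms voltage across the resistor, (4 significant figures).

5.142 V

ω = 2πf = 2406 rad/s
X_L = ωL = 2118 Ω
X_C = 1/(ωC) = 3778 Ω
Net reactance X = X_L − X_C = -1660 Ω
Z = 1600 − j1660 Ω
|Z| = √(1600² + 1660²) = 2306 Ω
I = V/|Z| = 3.214 mA
V_R = I·|Z_R| = 0.003214 × 1600 = 5.142 V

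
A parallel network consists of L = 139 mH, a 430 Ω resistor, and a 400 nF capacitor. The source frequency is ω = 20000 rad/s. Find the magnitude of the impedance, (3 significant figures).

X_L = ωL = 2780 Ω
X_C = 1/(ωC) = 125 Ω
Parallel: admittances add. Y = 1/R + 1/(jωL) + jωC
Y = (0.00233 + j0.00764) S
|Y| = 0.00799 S → |Z| = 1/|Y| = 125 Ω, ∠Z = −∠Y = -73.1°

125 Ω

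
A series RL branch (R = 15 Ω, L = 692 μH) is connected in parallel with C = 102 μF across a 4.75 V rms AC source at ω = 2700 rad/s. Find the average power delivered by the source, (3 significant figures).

1.48 W

X_L = ωL = 1.87 Ω
X_C = 1/(ωC) = 3.63 Ω
Branch 1 (R+jX_L): Z₁ = 15.0 + j1.87 Ω, |Z₁| = 15.1 Ω
Branch 2 (−jX_C): Z₂ = −j3.63 Ω
Parallel: Z = Z₁Z₂/(Z₁+Z₂), |Z| = 3.63 Ω, ∠Z = -76.2°
I = V/|Z| = 1.31 A
P = VI cos φ = 4.75 × 1.31 × cos(-76.2°) = 1.48 W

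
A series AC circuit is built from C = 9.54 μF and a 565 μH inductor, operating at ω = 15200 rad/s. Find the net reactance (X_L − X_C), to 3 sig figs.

1.69 Ω

X_L = ωL = 8.59 Ω
X_C = 1/(ωC) = 6.90 Ω
X = 8.59 − 6.90 = 1.69 Ω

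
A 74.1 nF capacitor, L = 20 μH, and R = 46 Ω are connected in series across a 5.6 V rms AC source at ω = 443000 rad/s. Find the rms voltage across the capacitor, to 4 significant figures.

3.357 V

X_L = ωL = 8.860 Ω
X_C = 1/(ωC) = 30.46 Ω
Net reactance X = X_L − X_C = -21.60 Ω
Z = 46.00 − j21.60 Ω
|Z| = √(46.00² + 21.60²) = 50.82 Ω
I = V/|Z| = 110.2 mA
V_C = I·|Z_C| = 0.1102 × 30.46 = 3.357 V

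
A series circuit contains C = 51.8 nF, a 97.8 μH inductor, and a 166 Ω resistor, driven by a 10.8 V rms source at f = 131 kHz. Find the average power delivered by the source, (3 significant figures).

ω = 2πf = 823100 rad/s
X_L = ωL = 80.5 Ω
X_C = 1/(ωC) = 23.5 Ω
Net reactance X = X_L − X_C = 57.0 Ω
Z = 166 + j57.0 Ω
|Z| = √(166² + 57.0²) = 176 Ω
∠Z = arctan(57.0/166) = 19.0°
I = V/|Z| = 61.5 mA
P = VI cos φ = 10.8 × 0.0615 × cos(19.0°) = 628 mW

628 mW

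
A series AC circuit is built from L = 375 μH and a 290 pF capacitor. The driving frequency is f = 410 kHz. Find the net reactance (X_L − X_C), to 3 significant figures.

-373 Ω

ω = 2πf = 2.576e+06 rad/s
X_L = ωL = 966 Ω
X_C = 1/(ωC) = 1340 Ω
X = 966 − 1340 = -373 Ω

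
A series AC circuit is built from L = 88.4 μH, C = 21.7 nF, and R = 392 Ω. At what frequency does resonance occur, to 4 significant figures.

114.9 kHz

ω₀ = 1/√(LC) = 1/√(8.84e-05 × 2.17e-08) = 722000 rad/s
f₀ = ω₀/(2π) = 114.9 kHz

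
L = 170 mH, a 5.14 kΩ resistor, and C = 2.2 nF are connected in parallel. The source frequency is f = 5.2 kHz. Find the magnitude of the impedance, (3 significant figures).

ω = 2πf = 32670 rad/s
X_L = ωL = 5550 Ω
X_C = 1/(ωC) = 13900 Ω
Parallel: admittances add. Y = 1/R + 1/(jωL) + jωC
Y = (0.000195 − j0.000108) S
|Y| = 0.000223 S → |Z| = 1/|Y| = 4490 Ω, ∠Z = −∠Y = 29.1°

4490 Ω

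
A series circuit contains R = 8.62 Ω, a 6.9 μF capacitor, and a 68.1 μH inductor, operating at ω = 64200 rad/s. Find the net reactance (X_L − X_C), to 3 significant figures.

X_L = ωL = 4.37 Ω
X_C = 1/(ωC) = 2.26 Ω
X = 4.37 − 2.26 = 2.11 Ω

2.11 Ω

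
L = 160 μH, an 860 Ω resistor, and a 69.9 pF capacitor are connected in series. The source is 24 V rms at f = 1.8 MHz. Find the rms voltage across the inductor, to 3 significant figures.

ω = 2πf = 1.131e+07 rad/s
X_L = ωL = 1810 Ω
X_C = 1/(ωC) = 1260 Ω
Net reactance X = X_L − X_C = 545 Ω
Z = 860 + j545 Ω
|Z| = √(860² + 545²) = 1020 Ω
I = V/|Z| = 23.6 mA
V_L = I·|Z_L| = 0.0236 × 1810 = 42.7 V

42.7 V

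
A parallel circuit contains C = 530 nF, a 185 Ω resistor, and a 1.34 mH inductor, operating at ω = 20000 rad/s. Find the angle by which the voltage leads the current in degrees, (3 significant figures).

78.6°

X_L = ωL = 26.8 Ω
X_C = 1/(ωC) = 94.3 Ω
Parallel: admittances add. Y = 1/R + 1/(jωL) + jωC
Y = (0.00541 − j0.0267) S
|Y| = 0.0273 S → |Z| = 1/|Y| = 36.7 Ω, ∠Z = −∠Y = 78.6°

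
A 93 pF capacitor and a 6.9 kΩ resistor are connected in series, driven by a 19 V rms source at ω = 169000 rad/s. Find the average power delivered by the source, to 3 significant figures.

608 μW

X_C = 1/(ωC) = 63600 Ω
Z = 6900 − j63600 Ω
|Z| = √(6900² + 63600²) = 64000 Ω
∠Z = arctan(-63600/6900) = -83.8°
I = V/|Z| = 297 μA
P = VI cos φ = 19 × 0.000297 × cos(-83.8°) = 608 μW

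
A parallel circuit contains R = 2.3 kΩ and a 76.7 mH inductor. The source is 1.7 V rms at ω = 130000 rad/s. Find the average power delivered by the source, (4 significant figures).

1.257 mW

X_L = ωL = 9971 Ω
Parallel: admittances add. Y = 1/R + 1/(jωL)
Y = (0.0004348 − j0.0001003) S
|Y| = 0.0004462 S → |Z| = 1/|Y| = 2241 Ω, ∠Z = −∠Y = 12.99°
I = V/|Z| = 758.5 μA
P = VI cos φ = 1.7 × 0.0007585 × cos(12.99°) = 1.257 mW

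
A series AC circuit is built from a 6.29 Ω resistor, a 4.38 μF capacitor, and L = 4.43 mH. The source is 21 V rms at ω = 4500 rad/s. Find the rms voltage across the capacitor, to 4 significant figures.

33.89 V

X_L = ωL = 19.93 Ω
X_C = 1/(ωC) = 50.74 Ω
Net reactance X = X_L − X_C = -30.80 Ω
Z = 6.290 − j30.80 Ω
|Z| = √(6.290² + 30.80²) = 31.44 Ω
I = V/|Z| = 668.0 mA
V_C = I·|Z_C| = 0.6680 × 50.74 = 33.89 V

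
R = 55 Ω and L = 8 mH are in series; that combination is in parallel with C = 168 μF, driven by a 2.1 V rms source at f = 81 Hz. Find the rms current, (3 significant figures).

181 mA

ω = 2πf = 508.9 rad/s
X_L = ωL = 4.07 Ω
X_C = 1/(ωC) = 11.7 Ω
Branch 1 (R+jX_L): Z₁ = 55.0 + j4.07 Ω, |Z₁| = 55.2 Ω
Branch 2 (−jX_C): Z₂ = −j11.7 Ω
Parallel: Z = Z₁Z₂/(Z₁+Z₂), |Z| = 11.6 Ω, ∠Z = -77.9°
I = V/|Z| = 2.1/11.6 = 181 mA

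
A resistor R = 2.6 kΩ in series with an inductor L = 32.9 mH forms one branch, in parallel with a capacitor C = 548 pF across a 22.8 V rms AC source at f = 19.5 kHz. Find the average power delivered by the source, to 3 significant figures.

ω = 2πf = 122500 rad/s
X_L = ωL = 4030 Ω
X_C = 1/(ωC) = 14900 Ω
Branch 1 (R+jX_L): Z₁ = 2600 + j4030 Ω, |Z₁| = 4800 Ω
Branch 2 (−jX_C): Z₂ = −j14900 Ω
Parallel: Z = Z₁Z₂/(Z₁+Z₂), |Z| = 6400 Ω, ∠Z = 43.7°
I = V/|Z| = 3.56 mA
P = VI cos φ = 22.8 × 0.00356 × cos(43.7°) = 58.7 mW

58.7 mW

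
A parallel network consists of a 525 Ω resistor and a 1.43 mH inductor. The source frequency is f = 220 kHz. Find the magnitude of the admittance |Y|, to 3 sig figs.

ω = 2πf = 1.382e+06 rad/s
X_L = ωL = 1980 Ω
Parallel: admittances add. Y = 1/R + 1/(jωL)
Y = (0.00190 − j0.000506) S
|Y| = 0.00197 S → |Z| = 1/|Y| = 507 Ω, ∠Z = −∠Y = 14.9°

1.97 mS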